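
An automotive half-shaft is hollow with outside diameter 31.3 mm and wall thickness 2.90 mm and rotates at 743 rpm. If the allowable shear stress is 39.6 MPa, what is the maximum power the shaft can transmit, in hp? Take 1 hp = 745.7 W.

J = π(d_o⁴ − d_i⁴)/32 = π(0.0313⁴ − 0.0255⁴)/32 = 5.272×10^-8 m⁴.
T_max = τ_allow·J/r = 3.96×10^7 × 5.272×10^-8 / 0.0157 = 133.4 N·m.
ω = 2π·743/60 = 77.81 rad/s, so P_max = T_max·ω = 1.038×10^4 W.

13.9 hp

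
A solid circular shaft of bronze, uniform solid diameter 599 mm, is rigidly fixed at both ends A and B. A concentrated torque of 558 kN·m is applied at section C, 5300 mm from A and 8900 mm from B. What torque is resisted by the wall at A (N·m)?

350000 N·m

With uniform GJ and both ends fixed, compatibility θ_AC = θ_CB gives T_A·a = T_B·b, together with T_A + T_B = T₀.
T_A = T₀·b/(a+b) = 558000·8900/14200 = 349700 N·m; T_B = 208300 N·m.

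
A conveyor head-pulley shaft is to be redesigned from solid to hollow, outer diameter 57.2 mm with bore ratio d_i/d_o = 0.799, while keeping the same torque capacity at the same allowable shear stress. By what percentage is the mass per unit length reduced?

48.7 %

Equal τ_max and T ⇒ the solid shaft needs d_s³ = d_o³(1−k⁴), so d_s = 57.2·(1−0.799⁴)^(1/3) = 48.04 mm.
Area ratio A_h/A_s = d_o²(1−k²)/d_s² = (1−k²)/(1−k⁴)^(2/3) = 0.5126.
Mass saving = 1 − 0.5126 = 48.7 %.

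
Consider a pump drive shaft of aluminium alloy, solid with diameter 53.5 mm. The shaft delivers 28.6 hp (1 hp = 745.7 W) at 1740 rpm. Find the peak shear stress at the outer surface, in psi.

ω = 2π·1740/60 = 182.2 rad/s, so T = P/ω = 28.6×745.7 / 182.2 = 117.0 N·m.
J = πd⁴/32 = π(0.0535)⁴/32 = 8.043×10^-7 m⁴.
τ_max = T·r/J = 117.0 × 0.0267 / 8.043×10^-7 = 3.893×10^6 Pa.

565 psi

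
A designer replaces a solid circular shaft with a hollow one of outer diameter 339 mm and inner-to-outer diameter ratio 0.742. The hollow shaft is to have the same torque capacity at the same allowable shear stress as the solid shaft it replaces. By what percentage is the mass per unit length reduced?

42.8 %

Equal τ_max and T ⇒ the solid shaft needs d_s³ = d_o³(1−k⁴), so d_s = 339·(1−0.742⁴)^(1/3) = 300.6 mm.
Area ratio A_h/A_s = d_o²(1−k²)/d_s² = (1−k²)/(1−k⁴)^(2/3) = 0.5718.
Mass saving = 1 − 0.5718 = 42.8 %.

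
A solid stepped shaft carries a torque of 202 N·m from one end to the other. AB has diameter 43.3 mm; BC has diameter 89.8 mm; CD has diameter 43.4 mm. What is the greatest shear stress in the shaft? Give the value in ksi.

1.84 ksi

Under the same torque, τ_max = 16T/(πd³) is largest where d is smallest — segment AB (d = 43.3 mm).
τ_max = 16·202.0/(π·(0.0433)³) = 1.267×10^7 Pa.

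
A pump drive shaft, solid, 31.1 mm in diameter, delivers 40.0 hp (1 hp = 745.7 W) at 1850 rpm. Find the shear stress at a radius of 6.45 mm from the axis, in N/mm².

ω = 2π·1850/60 = 193.7 rad/s, so T = P/ω = 40.0×745.7 / 193.7 = 154.0 N·m.
J = πd⁴/32 = π(0.0311)⁴/32 = 9.184×10^-8 m⁴.
Shear stress varies linearly with radius: τ = T·r/J = 154.0 × 0.00645 / 9.184×10^-8 = 1.081×10^7 Pa.

10.8 N/mm²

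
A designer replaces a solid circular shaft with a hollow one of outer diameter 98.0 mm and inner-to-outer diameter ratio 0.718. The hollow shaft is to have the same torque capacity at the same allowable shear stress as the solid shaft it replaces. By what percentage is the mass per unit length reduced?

40.5 %

Equal τ_max and T ⇒ the solid shaft needs d_s³ = d_o³(1−k⁴), so d_s = 98.0·(1−0.718⁴)^(1/3) = 88.41 mm.
Area ratio A_h/A_s = d_o²(1−k²)/d_s² = (1−k²)/(1−k⁴)^(2/3) = 0.5953.
Mass saving = 1 − 0.5953 = 40.5 %.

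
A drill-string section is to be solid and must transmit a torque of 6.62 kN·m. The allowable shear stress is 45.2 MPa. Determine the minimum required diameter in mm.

For a solid shaft τ_max = 16T/(πd³), so d = (16T/(π τ_allow))^(1/3) = (16·6620/(π·4.52×10^7))^(1/3) = 0.09069 m.

90.7 mm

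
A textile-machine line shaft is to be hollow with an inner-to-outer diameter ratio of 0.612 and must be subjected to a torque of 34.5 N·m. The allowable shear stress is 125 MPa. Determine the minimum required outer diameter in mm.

11.8 mm

For a hollow shaft with d_i/d_o = 0.612: τ_max = 16T/(π d_o³ (1−k⁴)), so d_o = [16T/(π τ_allow (1−k⁴))]^(1/3) = [16·34.50/(π·1.25×10^8·0.8597)]^(1/3) = 0.01178 m.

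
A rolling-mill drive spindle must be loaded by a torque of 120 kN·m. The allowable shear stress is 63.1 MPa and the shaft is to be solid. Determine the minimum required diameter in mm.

213 mm

For a solid shaft τ_max = 16T/(πd³), so d = (16T/(π τ_allow))^(1/3) = (16·120000/(π·6.31×10^7))^(1/3) = 0.2132 m.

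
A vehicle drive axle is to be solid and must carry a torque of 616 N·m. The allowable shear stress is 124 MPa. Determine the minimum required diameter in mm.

29.4 mm

For a solid shaft τ_max = 16T/(πd³), so d = (16T/(π τ_allow))^(1/3) = (16·616.0/(π·1.24×10^8))^(1/3) = 0.02936 m.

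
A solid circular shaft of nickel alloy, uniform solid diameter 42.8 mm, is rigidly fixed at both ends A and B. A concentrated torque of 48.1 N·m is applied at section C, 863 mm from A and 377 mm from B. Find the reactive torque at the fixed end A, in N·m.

With uniform GJ and both ends fixed, compatibility θ_AC = θ_CB gives T_A·a = T_B·b, together with T_A + T_B = T₀.
T_A = T₀·b/(a+b) = 48.10·377/1240 = 14.62 N·m; T_B = 33.48 N·m.

14.6 N·m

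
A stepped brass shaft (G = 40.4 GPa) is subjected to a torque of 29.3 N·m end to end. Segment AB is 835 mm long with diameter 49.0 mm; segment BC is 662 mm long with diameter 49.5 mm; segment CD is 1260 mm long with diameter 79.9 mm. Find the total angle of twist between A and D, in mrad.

J_AB = π(0.0490)⁴/32 = 5.66×10^-7 m⁴; J_BC = π(0.0495)⁴/32 = 5.89×10^-7 m⁴; J_CD = π(0.0799)⁴/32 = 4.00×10^-6 m⁴.
θ = (T/G)·Σ L_i/J_i = (29.30/40.4×10⁹)·(0.835/5.66×10^-7 + 0.662/5.89×10^-7 + 1.26/4.00×10^-6) = 2.113×10^-3 rad.

2.11 mrad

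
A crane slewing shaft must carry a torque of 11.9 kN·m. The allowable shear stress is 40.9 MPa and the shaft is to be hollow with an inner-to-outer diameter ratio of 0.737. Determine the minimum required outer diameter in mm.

128 mm

For a hollow shaft with d_i/d_o = 0.737: τ_max = 16T/(π d_o³ (1−k⁴)), so d_o = [16T/(π τ_allow (1−k⁴))]^(1/3) = [16·11900/(π·4.09×10^7·0.7050)]^(1/3) = 0.1281 m.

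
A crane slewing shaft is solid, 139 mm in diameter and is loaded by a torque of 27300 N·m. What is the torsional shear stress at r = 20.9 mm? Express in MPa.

J = πd⁴/32 = π(0.139)⁴/32 = 3.665×10^-5 m⁴.
Shear stress varies linearly with radius: τ = T·r/J = 27300 × 0.0209 / 3.665×10^-5 = 1.557×10^7 Pa.

15.6 MPa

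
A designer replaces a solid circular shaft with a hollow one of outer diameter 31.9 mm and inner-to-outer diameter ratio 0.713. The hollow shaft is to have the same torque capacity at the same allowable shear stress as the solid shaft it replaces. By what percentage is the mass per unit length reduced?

Equal τ_max and T ⇒ the solid shaft needs d_s³ = d_o³(1−k⁴), so d_s = 31.9·(1−0.713⁴)^(1/3) = 28.87 mm.
Area ratio A_h/A_s = d_o²(1−k²)/d_s² = (1−k²)/(1−k⁴)^(2/3) = 0.6001.
Mass saving = 1 − 0.6001 = 40.0 %.

40.0 %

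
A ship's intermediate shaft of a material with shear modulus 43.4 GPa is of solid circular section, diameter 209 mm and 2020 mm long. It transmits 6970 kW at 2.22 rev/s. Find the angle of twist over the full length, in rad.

ω = 2π·2.22 = 13.95 rad/s, so T = P/ω = 6970×10³ / 13.95 = 499700 N·m.
J = πd⁴/32 = π(0.209)⁴/32 = 1.873×10^-4 m⁴.
θ = T·L/(G·J) = 499700 × 2.02 / (43.4×10⁹ × 1.873×10^-4) = 0.1242 rad.

0.124 rad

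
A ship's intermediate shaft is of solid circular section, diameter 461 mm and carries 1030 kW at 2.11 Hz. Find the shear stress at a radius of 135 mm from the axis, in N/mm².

ω = 2π·2.11 = 13.26 rad/s, so T = P/ω = 1030×10³ / 13.26 = 77690 N·m.
J = πd⁴/32 = π(0.461)⁴/32 = 4.434×10^-3 m⁴.
Shear stress varies linearly with radius: τ = T·r/J = 77690 × 0.135 / 4.434×10^-3 = 2.365×10^6 Pa.

2.37 N/mm²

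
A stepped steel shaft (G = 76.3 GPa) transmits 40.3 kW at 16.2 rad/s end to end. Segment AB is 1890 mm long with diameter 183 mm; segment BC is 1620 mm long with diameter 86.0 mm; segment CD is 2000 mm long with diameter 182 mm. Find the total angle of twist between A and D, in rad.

ω = 16.2 rad/s, so T = P/ω = 40.3×10³ / 16.20 = 2488 N·m.
J_AB = π(0.183)⁴/32 = 1.10×10^-4 m⁴; J_BC = π(0.0860)⁴/32 = 5.37×10^-6 m⁴; J_CD = π(0.182)⁴/32 = 1.08×10^-4 m⁴.
θ = (T/G)·Σ L_i/J_i = (2488/76.3×10⁹)·(1.89/1.10×10^-4 + 1.62/5.37×10^-6 + 2.00/1.08×10^-4) = 0.01100 rad.

0.0110 rad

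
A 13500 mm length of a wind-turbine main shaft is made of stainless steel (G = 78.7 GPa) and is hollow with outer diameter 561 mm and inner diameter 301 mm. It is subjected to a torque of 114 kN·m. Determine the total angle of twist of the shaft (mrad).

J = π(d_o⁴ − d_i⁴)/32 = π(0.561⁴ − 0.301⁴)/32 = 8.918×10^-3 m⁴.
θ = T·L/(G·J) = 114000 × 13.5 / (78.7×10⁹ × 8.918×10^-3) = 2.193×10^-3 rad.

2.19 mrad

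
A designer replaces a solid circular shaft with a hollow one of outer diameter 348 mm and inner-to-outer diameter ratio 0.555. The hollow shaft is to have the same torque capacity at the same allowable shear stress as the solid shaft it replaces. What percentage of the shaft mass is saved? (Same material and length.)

26.0 %

Equal τ_max and T ⇒ the solid shaft needs d_s³ = d_o³(1−k⁴), so d_s = 348·(1−0.555⁴)^(1/3) = 336.6 mm.
Area ratio A_h/A_s = d_o²(1−k²)/d_s² = (1−k²)/(1−k⁴)^(2/3) = 0.7395.
Mass saving = 1 − 0.7395 = 26.0 %.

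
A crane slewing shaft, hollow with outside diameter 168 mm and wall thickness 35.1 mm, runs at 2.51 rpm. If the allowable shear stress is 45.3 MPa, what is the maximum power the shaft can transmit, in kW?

J = π(d_o⁴ − d_i⁴)/32 = π(0.168⁴ − 0.0978⁴)/32 = 6.922×10^-5 m⁴.
T_max = τ_allow·J/r = 4.53×10^7 × 6.922×10^-5 / 0.0840 = 37330 N·m.
ω = 2π·2.51/60 = 0.2628 rad/s, so P_max = T_max·ω = 9812 W.

9.81 kW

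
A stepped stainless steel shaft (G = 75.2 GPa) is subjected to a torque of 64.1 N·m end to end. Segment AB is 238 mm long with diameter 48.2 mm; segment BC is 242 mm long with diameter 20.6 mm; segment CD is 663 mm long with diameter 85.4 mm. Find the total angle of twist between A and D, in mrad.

J_AB = π(0.0482)⁴/32 = 5.30×10^-7 m⁴; J_BC = π(0.0206)⁴/32 = 1.77×10^-8 m⁴; J_CD = π(0.0854)⁴/32 = 5.22×10^-6 m⁴.
θ = (T/G)·Σ L_i/J_i = (64.10/75.2×10⁹)·(0.238/5.30×10^-7 + 0.242/1.77×10^-8 + 0.663/5.22×10^-6) = 0.01216 rad.

12.2 mrad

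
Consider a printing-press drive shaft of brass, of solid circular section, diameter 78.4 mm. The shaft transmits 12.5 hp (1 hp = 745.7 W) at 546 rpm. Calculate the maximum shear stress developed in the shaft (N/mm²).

1.72 N/mm²

ω = 2π·546/60 = 57.18 rad/s, so T = P/ω = 12.5×745.7 / 57.18 = 163.0 N·m.
J = πd⁴/32 = π(0.0784)⁴/32 = 3.709×10^-6 m⁴.
τ_max = T·r/J = 163.0 × 0.0392 / 3.709×10^-6 = 1.723×10^6 Pa.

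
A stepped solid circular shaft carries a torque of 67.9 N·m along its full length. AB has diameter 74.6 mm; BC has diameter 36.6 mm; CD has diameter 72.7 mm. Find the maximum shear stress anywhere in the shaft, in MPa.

Under the same torque, τ_max = 16T/(πd³) is largest where d is smallest — segment BC (d = 36.6 mm).
τ_max = 16·67.90/(π·(0.0366)³) = 7.053×10^6 Pa.

7.05 MPa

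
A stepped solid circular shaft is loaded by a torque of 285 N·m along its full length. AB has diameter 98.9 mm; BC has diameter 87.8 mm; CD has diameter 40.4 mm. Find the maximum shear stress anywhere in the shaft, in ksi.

3.19 ksi

Under the same torque, τ_max = 16T/(πd³) is largest where d is smallest — segment CD (d = 40.4 mm).
τ_max = 16·285.0/(π·(0.0404)³) = 2.201×10^7 Pa.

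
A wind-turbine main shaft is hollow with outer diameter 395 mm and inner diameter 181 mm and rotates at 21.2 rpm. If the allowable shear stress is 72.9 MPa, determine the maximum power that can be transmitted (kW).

J = π(d_o⁴ − d_i⁴)/32 = π(0.395⁴ − 0.181⁴)/32 = 2.285×10^-3 m⁴.
T_max = τ_allow·J/r = 7.29×10^7 × 2.285×10^-3 / 0.198 = 843300 N·m.
ω = 2π·21.2/60 = 2.220 rad/s, so P_max = T_max·ω = 1.872×10^6 W.

1870 kW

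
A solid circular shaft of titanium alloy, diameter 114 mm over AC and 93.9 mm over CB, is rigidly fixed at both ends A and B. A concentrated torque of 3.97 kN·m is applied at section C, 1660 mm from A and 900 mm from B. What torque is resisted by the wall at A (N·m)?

2150 N·m

Compatibility: T_A·a/J_AC = T_B·b/J_CB with T_A + T_B = T₀.
J_AC = 1.66×10^-5 m⁴, J_CB = 7.63×10^-6 m⁴, so T_A = T₀·(J_AC/a)/((J_AC/a)+(J_CB/b)) = 2147 N·m, T_B = 1823 N·m.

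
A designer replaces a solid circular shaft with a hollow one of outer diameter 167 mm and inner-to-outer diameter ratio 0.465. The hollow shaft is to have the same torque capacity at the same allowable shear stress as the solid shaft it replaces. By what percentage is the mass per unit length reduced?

19.1 %

Equal τ_max and T ⇒ the solid shaft needs d_s³ = d_o³(1−k⁴), so d_s = 167·(1−0.465⁴)^(1/3) = 164.4 mm.
Area ratio A_h/A_s = d_o²(1−k²)/d_s² = (1−k²)/(1−k⁴)^(2/3) = 0.8092.
Mass saving = 1 − 0.8092 = 19.1 %.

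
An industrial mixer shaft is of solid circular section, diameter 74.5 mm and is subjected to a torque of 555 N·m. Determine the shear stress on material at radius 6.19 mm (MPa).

J = πd⁴/32 = π(0.0745)⁴/32 = 3.024×10^-6 m⁴.
Shear stress varies linearly with radius: τ = T·r/J = 555.0 × 0.00619 / 3.024×10^-6 = 1.136×10^6 Pa.

1.14 MPa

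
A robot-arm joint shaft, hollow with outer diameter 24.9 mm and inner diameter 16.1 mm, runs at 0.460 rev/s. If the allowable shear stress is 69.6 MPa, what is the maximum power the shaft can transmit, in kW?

0.503 kW

J = π(d_o⁴ − d_i⁴)/32 = π(0.0249⁴ − 0.0161⁴)/32 = 3.114×10^-8 m⁴.
T_max = τ_allow·J/r = 6.96×10^7 × 3.114×10^-8 / 0.0124 = 174.1 N·m.
ω = 2π·0.460 = 2.890 rad/s, so P_max = T_max·ω = 503.2 W.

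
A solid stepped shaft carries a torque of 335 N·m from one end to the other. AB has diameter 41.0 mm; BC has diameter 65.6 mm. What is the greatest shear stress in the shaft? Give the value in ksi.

3.59 ksi

Under the same torque, τ_max = 16T/(πd³) is largest where d is smallest — segment AB (d = 41.0 mm).
τ_max = 16·335.0/(π·(0.0410)³) = 2.476×10^7 Pa.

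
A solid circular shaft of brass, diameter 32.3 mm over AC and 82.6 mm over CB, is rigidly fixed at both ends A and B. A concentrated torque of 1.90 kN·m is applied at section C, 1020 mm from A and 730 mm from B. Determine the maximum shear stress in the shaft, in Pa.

1.69e7 Pa

Compatibility: T_A·a/J_AC = T_B·b/J_CB with T_A + T_B = T₀.
J_AC = 1.07×10^-7 m⁴, J_CB = 4.57×10^-6 m⁴, so T_A = T₀·(J_AC/a)/((J_AC/a)+(J_CB/b)) = 31.27 N·m, T_B = 1869 N·m.
τ in each portion: τ_AC = 4.73×10^6 Pa, τ_CB = 1.69×10^7 Pa; maximum is in CB.
τ_max = T_CB·r/J = 1869·0.0413/4.57×10^-6 = 1.689×10^7 Pa.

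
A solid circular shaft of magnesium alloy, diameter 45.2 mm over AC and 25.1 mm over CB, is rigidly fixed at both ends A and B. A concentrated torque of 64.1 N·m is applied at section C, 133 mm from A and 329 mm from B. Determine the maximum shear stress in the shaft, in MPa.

Compatibility: T_A·a/J_AC = T_B·b/J_CB with T_A + T_B = T₀.
J_AC = 4.10×10^-7 m⁴, J_CB = 3.90×10^-8 m⁴, so T_A = T₀·(J_AC/a)/((J_AC/a)+(J_CB/b)) = 61.73 N·m, T_B = 2.373 N·m.
τ in each portion: τ_AC = 3.40×10^6 Pa, τ_CB = 7.64×10^5 Pa; maximum is in AC.
τ_max = T_AC·r/J = 61.73·0.0226/4.10×10^-7 = 3.404×10^6 Pa.

3.40 MPa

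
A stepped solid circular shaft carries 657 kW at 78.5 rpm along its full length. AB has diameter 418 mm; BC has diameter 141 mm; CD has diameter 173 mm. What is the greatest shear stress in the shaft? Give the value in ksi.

ω = 2π·78.5/60 = 8.221 rad/s, so T = P/ω = 657×10³ / 8.221 = 79920 N·m.
Under the same torque, τ_max = 16T/(πd³) is largest where d is smallest — segment BC (d = 141 mm).
τ_max = 16·79920/(π·(0.141)³) = 1.452×10^8 Pa.

21.1 ksi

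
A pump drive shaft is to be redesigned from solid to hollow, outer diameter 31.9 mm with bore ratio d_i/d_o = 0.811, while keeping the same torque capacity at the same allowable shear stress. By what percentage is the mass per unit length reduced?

Equal τ_max and T ⇒ the solid shaft needs d_s³ = d_o³(1−k⁴), so d_s = 31.9·(1−0.811⁴)^(1/3) = 26.41 mm.
Area ratio A_h/A_s = d_o²(1−k²)/d_s² = (1−k²)/(1−k⁴)^(2/3) = 0.4994.
Mass saving = 1 − 0.4994 = 50.1 %.

50.1 %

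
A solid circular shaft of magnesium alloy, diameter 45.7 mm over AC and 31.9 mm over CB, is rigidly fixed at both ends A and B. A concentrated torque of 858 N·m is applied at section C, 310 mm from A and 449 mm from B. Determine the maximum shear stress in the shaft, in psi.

Compatibility: T_A·a/J_AC = T_B·b/J_CB with T_A + T_B = T₀.
J_AC = 4.28×10^-7 m⁴, J_CB = 1.02×10^-7 m⁴, so T_A = T₀·(J_AC/a)/((J_AC/a)+(J_CB/b)) = 737.2 N·m, T_B = 120.8 N·m.
τ in each portion: τ_AC = 3.93×10^7 Pa, τ_CB = 1.90×10^7 Pa; maximum is in AC.
τ_max = T_AC·r/J = 737.2·0.0229/4.28×10^-7 = 3.934×10^7 Pa.

5710 psi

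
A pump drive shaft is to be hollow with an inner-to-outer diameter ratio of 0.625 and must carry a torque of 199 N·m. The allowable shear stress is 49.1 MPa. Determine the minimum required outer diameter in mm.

29.0 mm

For a hollow shaft with d_i/d_o = 0.625: τ_max = 16T/(π d_o³ (1−k⁴)), so d_o = [16T/(π τ_allow (1−k⁴))]^(1/3) = [16·199.0/(π·4.91×10^7·0.8474)]^(1/3) = 0.02899 m.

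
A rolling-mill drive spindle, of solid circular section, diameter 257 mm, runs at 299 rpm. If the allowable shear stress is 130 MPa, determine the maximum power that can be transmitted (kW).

J = πd⁴/32 = π(0.257)⁴/32 = 4.283×10^-4 m⁴.
T_max = τ_allow·J/r = 1.30×10^8 × 4.283×10^-4 / 0.129 = 433300 N·m.
ω = 2π·299/60 = 31.31 rad/s, so P_max = T_max·ω = 1.357×10^7 W.

13600 kW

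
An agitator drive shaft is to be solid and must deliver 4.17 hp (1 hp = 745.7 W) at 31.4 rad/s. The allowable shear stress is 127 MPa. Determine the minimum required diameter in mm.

ω = 31.4 rad/s, so T = P/ω = 4.17×745.7 / 31.40 = 99.03 N·m.
For a solid shaft τ_max = 16T/(πd³), so d = (16T/(π τ_allow))^(1/3) = (16·99.03/(π·1.27×10^8))^(1/3) = 0.01584 m.

15.8 mm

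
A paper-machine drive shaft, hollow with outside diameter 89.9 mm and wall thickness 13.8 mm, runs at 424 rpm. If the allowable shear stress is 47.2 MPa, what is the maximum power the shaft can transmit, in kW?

230 kW

J = π(d_o⁴ − d_i⁴)/32 = π(0.0899⁴ − 0.0623⁴)/32 = 4.934×10^-6 m⁴.
T_max = τ_allow·J/r = 4.72×10^7 × 4.934×10^-6 / 0.0450 = 5181 N·m.
ω = 2π·424/60 = 44.40 rad/s, so P_max = T_max·ω = 2.300×10^5 W.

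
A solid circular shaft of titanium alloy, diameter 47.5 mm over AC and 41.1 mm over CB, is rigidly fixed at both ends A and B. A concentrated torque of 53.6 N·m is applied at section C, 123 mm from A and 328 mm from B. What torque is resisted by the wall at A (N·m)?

Compatibility: T_A·a/J_AC = T_B·b/J_CB with T_A + T_B = T₀.
J_AC = 5.00×10^-7 m⁴, J_CB = 2.80×10^-7 m⁴, so T_A = T₀·(J_AC/a)/((J_AC/a)+(J_CB/b)) = 44.29 N·m, T_B = 9.310 N·m.

44.3 N·m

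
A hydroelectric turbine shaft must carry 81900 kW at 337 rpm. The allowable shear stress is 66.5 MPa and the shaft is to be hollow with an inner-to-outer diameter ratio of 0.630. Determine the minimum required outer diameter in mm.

ω = 2π·337/60 = 35.29 rad/s, so T = P/ω = 81900×10³ / 35.29 = 2.321e6 N·m.
For a hollow shaft with d_i/d_o = 0.630: τ_max = 16T/(π d_o³ (1−k⁴)), so d_o = [16T/(π τ_allow (1−k⁴))]^(1/3) = [16·2.321e6/(π·6.65×10^7·0.8425)]^(1/3) = 0.5953 m.

595 mm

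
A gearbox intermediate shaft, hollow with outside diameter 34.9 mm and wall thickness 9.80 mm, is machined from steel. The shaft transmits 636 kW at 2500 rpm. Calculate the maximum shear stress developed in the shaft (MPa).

302 MPa

ω = 2π·2500/60 = 261.8 rad/s, so T = P/ω = 636×10³ / 261.8 = 2429 N·m.
J = π(d_o⁴ − d_i⁴)/32 = π(0.0349⁴ − 0.0153⁴)/32 = 1.403×10^-7 m⁴.
τ_max = T·r/J = 2429 × 0.0175 / 1.403×10^-7 = 3.022×10^8 Pa.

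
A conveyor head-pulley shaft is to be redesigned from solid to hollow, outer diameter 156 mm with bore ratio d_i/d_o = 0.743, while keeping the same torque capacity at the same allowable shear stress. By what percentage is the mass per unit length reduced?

42.9 %

Equal τ_max and T ⇒ the solid shaft needs d_s³ = d_o³(1−k⁴), so d_s = 156·(1−0.743⁴)^(1/3) = 138.2 mm.
Area ratio A_h/A_s = d_o²(1−k²)/d_s² = (1−k²)/(1−k⁴)^(2/3) = 0.5708.
Mass saving = 1 − 0.5708 = 42.9 %.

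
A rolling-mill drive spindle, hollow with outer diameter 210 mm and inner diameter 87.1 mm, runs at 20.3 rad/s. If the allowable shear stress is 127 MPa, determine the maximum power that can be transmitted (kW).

J = π(d_o⁴ − d_i⁴)/32 = π(0.210⁴ − 0.0871⁴)/32 = 1.853×10^-4 m⁴.
T_max = τ_allow·J/r = 1.27×10^8 × 1.853×10^-4 / 0.105 = 224100 N·m.
ω = 20.3 rad/s, so P_max = T_max·ω = 4.549×10^6 W.

4550 kW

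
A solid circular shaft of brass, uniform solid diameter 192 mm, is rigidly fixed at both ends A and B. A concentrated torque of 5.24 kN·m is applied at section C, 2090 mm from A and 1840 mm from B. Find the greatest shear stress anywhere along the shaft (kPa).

2010 kPa

With uniform GJ and both ends fixed, compatibility θ_AC = θ_CB gives T_A·a = T_B·b, together with T_A + T_B = T₀.
T_A = T₀·b/(a+b) = 5240·1840/3930 = 2453 N·m; T_B = 2787 N·m.
τ in each portion: τ_AC = 1.77×10^6 Pa, τ_CB = 2.01×10^6 Pa; maximum is in CB.
τ_max = T_CB·r/J = 2787·0.0960/1.33×10^-4 = 2.005×10^6 Pa.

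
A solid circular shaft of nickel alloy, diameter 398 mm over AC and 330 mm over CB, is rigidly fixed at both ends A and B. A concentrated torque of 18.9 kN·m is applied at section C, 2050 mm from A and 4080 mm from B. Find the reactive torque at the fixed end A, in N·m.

Compatibility: T_A·a/J_AC = T_B·b/J_CB with T_A + T_B = T₀.
J_AC = 2.46×10^-3 m⁴, J_CB = 1.16×10^-3 m⁴, so T_A = T₀·(J_AC/a)/((J_AC/a)+(J_CB/b)) = 15270 N·m, T_B = 3627 N·m.

15300 N·m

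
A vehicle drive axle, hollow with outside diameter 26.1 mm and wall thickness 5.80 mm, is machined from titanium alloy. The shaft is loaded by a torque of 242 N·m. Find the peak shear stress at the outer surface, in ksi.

11.1 ksi

J = π(d_o⁴ − d_i⁴)/32 = π(0.0261⁴ − 0.0145⁴)/32 = 4.122×10^-8 m⁴.
τ_max = T·r/J = 242.0 × 0.0131 / 4.122×10^-8 = 7.662×10^7 Pa.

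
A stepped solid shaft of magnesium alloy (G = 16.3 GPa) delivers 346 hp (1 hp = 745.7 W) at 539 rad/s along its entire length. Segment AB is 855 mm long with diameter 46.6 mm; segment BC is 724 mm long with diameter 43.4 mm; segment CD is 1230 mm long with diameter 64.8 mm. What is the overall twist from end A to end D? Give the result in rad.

0.136 rad

ω = 539 rad/s, so T = P/ω = 346×745.7 / 539.0 = 478.7 N·m.
J_AB = π(0.0466)⁴/32 = 4.63×10^-7 m⁴; J_BC = π(0.0434)⁴/32 = 3.48×10^-7 m⁴; J_CD = π(0.0648)⁴/32 = 1.73×10^-6 m⁴.
θ = (T/G)·Σ L_i/J_i = (478.7/16.3×10⁹)·(0.855/4.63×10^-7 + 0.724/3.48×10^-7 + 1.23/1.73×10^-6) = 0.1361 rad.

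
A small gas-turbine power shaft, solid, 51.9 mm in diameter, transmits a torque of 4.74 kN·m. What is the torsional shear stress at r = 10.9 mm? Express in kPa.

72500 kPa

J = πd⁴/32 = π(0.0519)⁴/32 = 7.123×10^-7 m⁴.
Shear stress varies linearly with radius: τ = T·r/J = 4740 × 0.0109 / 7.123×10^-7 = 7.253×10^7 Pa.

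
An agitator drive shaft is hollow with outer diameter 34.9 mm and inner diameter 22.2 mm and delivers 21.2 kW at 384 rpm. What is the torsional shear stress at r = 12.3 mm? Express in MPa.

53.2 MPa

ω = 2π·384/60 = 40.21 rad/s, so T = P/ω = 21.2×10³ / 40.21 = 527.2 N·m.
J = π(d_o⁴ − d_i⁴)/32 = π(0.0349⁴ − 0.0222⁴)/32 = 1.218×10^-7 m⁴.
Shear stress varies linearly with radius: τ = T·r/J = 527.2 × 0.0123 / 1.218×10^-7 = 5.324×10^7 Pa.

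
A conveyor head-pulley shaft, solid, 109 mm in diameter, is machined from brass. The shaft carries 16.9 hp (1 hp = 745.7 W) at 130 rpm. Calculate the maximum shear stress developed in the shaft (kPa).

ω = 2π·130/60 = 13.61 rad/s, so T = P/ω = 16.9×745.7 / 13.61 = 925.7 N·m.
J = πd⁴/32 = π(0.109)⁴/32 = 1.386×10^-5 m⁴.
τ_max = T·r/J = 925.7 × 0.0545 / 1.386×10^-5 = 3.641×10^6 Pa.

3640 kPa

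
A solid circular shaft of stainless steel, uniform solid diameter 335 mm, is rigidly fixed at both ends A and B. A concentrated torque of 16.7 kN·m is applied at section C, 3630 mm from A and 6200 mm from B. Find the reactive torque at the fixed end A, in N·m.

10500 N·m

With uniform GJ and both ends fixed, compatibility θ_AC = θ_CB gives T_A·a = T_B·b, together with T_A + T_B = T₀.
T_A = T₀·b/(a+b) = 16700·6200/9830 = 10530 N·m; T_B = 6167 N·m.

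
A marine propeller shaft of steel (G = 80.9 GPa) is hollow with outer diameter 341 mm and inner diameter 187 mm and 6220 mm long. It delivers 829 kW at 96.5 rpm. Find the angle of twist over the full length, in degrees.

0.299°

ω = 2π·96.5/60 = 10.11 rad/s, so T = P/ω = 829×10³ / 10.11 = 82030 N·m.
J = π(d_o⁴ − d_i⁴)/32 = π(0.341⁴ − 0.187⁴)/32 = 1.207×10^-3 m⁴.
θ = T·L/(G·J) = 82030 × 6.22 / (80.9×10⁹ × 1.207×10^-3) = 5.224×10^-3 rad.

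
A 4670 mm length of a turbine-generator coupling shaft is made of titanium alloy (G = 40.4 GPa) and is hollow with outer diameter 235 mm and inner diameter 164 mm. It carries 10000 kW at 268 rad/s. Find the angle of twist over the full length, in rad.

0.0189 rad

ω = 268 rad/s, so T = P/ω = 10000×10³ / 268.0 = 37310 N·m.
J = π(d_o⁴ − d_i⁴)/32 = π(0.235⁴ − 0.164⁴)/32 = 2.284×10^-4 m⁴.
θ = T·L/(G·J) = 37310 × 4.67 / (40.4×10⁹ × 2.284×10^-4) = 0.01888 rad.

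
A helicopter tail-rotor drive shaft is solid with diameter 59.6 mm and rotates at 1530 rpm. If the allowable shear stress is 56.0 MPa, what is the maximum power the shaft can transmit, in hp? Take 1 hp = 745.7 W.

J = πd⁴/32 = π(0.0596)⁴/32 = 1.239×10^-6 m⁴.
T_max = τ_allow·J/r = 5.60×10^7 × 1.239×10^-6 / 0.0298 = 2328 N·m.
ω = 2π·1530/60 = 160.2 rad/s, so P_max = T_max·ω = 3.730×10^5 W.

500 hp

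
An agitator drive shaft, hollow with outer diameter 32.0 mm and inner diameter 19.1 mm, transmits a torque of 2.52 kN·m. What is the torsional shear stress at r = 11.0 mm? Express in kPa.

308000 kPa

J = π(d_o⁴ − d_i⁴)/32 = π(0.0320⁴ − 0.0191⁴)/32 = 8.988×10^-8 m⁴.
Shear stress varies linearly with radius: τ = T·r/J = 2520 × 0.0110 / 8.988×10^-8 = 3.084×10^8 Pa.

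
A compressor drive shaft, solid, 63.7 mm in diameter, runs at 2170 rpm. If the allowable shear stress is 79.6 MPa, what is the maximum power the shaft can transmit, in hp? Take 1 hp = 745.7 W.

1230 hp

J = πd⁴/32 = π(0.0637)⁴/32 = 1.616×10^-6 m⁴.
T_max = τ_allow·J/r = 7.96×10^7 × 1.616×10^-6 / 0.0319 = 4040 N·m.
ω = 2π·2170/60 = 227.2 rad/s, so P_max = T_max·ω = 9.180×10^5 W.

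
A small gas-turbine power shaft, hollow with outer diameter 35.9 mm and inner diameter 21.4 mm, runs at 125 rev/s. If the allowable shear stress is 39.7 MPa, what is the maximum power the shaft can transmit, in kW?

J = π(d_o⁴ − d_i⁴)/32 = π(0.0359⁴ − 0.0214⁴)/32 = 1.425×10^-7 m⁴.
T_max = τ_allow·J/r = 3.97×10^7 × 1.425×10^-7 / 0.0180 = 315.1 N·m.
ω = 2π·125 = 785.4 rad/s, so P_max = T_max·ω = 2.475×10^5 W.

247 kW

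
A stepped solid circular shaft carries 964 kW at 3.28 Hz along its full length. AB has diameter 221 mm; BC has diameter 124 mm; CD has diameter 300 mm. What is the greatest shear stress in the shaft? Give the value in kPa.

ω = 2π·3.28 = 20.61 rad/s, so T = P/ω = 964×10³ / 20.61 = 46780 N·m.
Under the same torque, τ_max = 16T/(πd³) is largest where d is smallest — segment BC (d = 124 mm).
τ_max = 16·46780/(π·(0.124)³) = 1.249×10^8 Pa.

125000 kPa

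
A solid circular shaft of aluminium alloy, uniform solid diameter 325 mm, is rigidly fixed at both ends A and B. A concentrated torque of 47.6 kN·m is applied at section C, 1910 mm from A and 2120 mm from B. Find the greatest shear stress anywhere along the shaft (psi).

With uniform GJ and both ends fixed, compatibility θ_AC = θ_CB gives T_A·a = T_B·b, together with T_A + T_B = T₀.
T_A = T₀·b/(a+b) = 47600·2120/4030 = 25040 N·m; T_B = 22560 N·m.
τ in each portion: τ_AC = 3.71×10^6 Pa, τ_CB = 3.35×10^6 Pa; maximum is in AC.
τ_max = T_AC·r/J = 25040·0.163/1.10×10^-3 = 3.715×10^6 Pa.

539 psi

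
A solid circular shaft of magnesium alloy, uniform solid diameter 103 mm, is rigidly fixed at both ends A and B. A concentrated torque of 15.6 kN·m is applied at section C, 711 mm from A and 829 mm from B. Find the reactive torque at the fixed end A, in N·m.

With uniform GJ and both ends fixed, compatibility θ_AC = θ_CB gives T_A·a = T_B·b, together with T_A + T_B = T₀.
T_A = T₀·b/(a+b) = 15600·829/1540 = 8398 N·m; T_B = 7202 N·m.

8400 N·m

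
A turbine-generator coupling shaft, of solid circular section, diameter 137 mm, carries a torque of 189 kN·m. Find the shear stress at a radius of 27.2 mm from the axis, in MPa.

149 MPa

J = πd⁴/32 = π(0.137)⁴/32 = 3.458×10^-5 m⁴.
Shear stress varies linearly with radius: τ = T·r/J = 189000 × 0.0272 / 3.458×10^-5 = 1.486×10^8 Pa.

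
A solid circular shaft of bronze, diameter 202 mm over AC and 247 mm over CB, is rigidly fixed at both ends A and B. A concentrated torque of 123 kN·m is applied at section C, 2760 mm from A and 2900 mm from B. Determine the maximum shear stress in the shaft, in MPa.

Compatibility: T_A·a/J_AC = T_B·b/J_CB with T_A + T_B = T₀.
J_AC = 1.63×10^-4 m⁴, J_CB = 3.65×10^-4 m⁴, so T_A = T₀·(J_AC/a)/((J_AC/a)+(J_CB/b)) = 39330 N·m, T_B = 83670 N·m.
τ in each portion: τ_AC = 2.43×10^7 Pa, τ_CB = 2.83×10^7 Pa; maximum is in CB.
τ_max = T_CB·r/J = 83670·0.123/3.65×10^-4 = 2.828×10^7 Pa.

28.3 MPa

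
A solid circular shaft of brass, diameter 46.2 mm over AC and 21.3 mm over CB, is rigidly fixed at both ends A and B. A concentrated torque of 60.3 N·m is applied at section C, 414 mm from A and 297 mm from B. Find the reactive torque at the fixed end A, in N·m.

56.7 N·m

Compatibility: T_A·a/J_AC = T_B·b/J_CB with T_A + T_B = T₀.
J_AC = 4.47×10^-7 m⁴, J_CB = 2.02×10^-8 m⁴, so T_A = T₀·(J_AC/a)/((J_AC/a)+(J_CB/b)) = 56.73 N·m, T_B = 3.573 N·m.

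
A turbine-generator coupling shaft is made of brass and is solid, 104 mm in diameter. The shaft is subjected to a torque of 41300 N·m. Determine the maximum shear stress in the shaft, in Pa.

J = πd⁴/32 = π(0.104)⁴/32 = 1.149×10^-5 m⁴.
τ_max = T·r/J = 41300 × 0.0520 / 1.149×10^-5 = 1.870×10^8 Pa.

1.87e8 Pa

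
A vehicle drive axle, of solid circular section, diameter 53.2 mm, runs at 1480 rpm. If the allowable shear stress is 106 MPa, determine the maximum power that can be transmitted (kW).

J = πd⁴/32 = π(0.0532)⁴/32 = 7.864×10^-7 m⁴.
T_max = τ_allow·J/r = 1.06×10^8 × 7.864×10^-7 / 0.0266 = 3134 N·m.
ω = 2π·1480/60 = 155.0 rad/s, so P_max = T_max·ω = 4.857×10^5 W.

486 kW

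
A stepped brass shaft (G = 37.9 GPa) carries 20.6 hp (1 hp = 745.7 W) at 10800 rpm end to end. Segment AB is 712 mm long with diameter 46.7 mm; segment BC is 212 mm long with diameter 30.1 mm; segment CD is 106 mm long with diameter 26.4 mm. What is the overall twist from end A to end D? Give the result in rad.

0.00229 rad

ω = 2π·10800/60 = 1131 rad/s, so T = P/ω = 20.6×745.7 / 1131 = 13.58 N·m.
J_AB = π(0.0467)⁴/32 = 4.67×10^-7 m⁴; J_BC = π(0.0301)⁴/32 = 8.06×10^-8 m⁴; J_CD = π(0.0264)⁴/32 = 4.77×10^-8 m⁴.
θ = (T/G)·Σ L_i/J_i = (13.58/37.9×10⁹)·(0.712/4.67×10^-7 + 0.212/8.06×10^-8 + 0.106/4.77×10^-8) = 2.286×10^-3 rad.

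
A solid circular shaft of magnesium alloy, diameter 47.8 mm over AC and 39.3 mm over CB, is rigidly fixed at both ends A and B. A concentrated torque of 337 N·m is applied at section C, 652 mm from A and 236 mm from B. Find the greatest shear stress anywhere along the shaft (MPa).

15.8 MPa

Compatibility: T_A·a/J_AC = T_B·b/J_CB with T_A + T_B = T₀.
J_AC = 5.13×10^-7 m⁴, J_CB = 2.34×10^-7 m⁴, so T_A = T₀·(J_AC/a)/((J_AC/a)+(J_CB/b)) = 149.0 N·m, T_B = 188.0 N·m.
τ in each portion: τ_AC = 6.95×10^6 Pa, τ_CB = 1.58×10^7 Pa; maximum is in CB.
τ_max = T_CB·r/J = 188.0·0.0196/2.34×10^-7 = 1.578×10^7 Pa.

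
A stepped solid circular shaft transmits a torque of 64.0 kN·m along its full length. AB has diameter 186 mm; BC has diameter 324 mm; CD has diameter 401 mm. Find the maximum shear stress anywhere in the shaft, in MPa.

50.7 MPa

Under the same torque, τ_max = 16T/(πd³) is largest where d is smallest — segment AB (d = 186 mm).
τ_max = 16·64000/(π·(0.186)³) = 5.065×10^7 Pa.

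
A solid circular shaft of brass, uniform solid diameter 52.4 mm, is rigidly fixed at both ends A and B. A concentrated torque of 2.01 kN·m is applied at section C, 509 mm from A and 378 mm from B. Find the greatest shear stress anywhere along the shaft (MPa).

With uniform GJ and both ends fixed, compatibility θ_AC = θ_CB gives T_A·a = T_B·b, together with T_A + T_B = T₀.
T_A = T₀·b/(a+b) = 2010·378/887.0 = 856.6 N·m; T_B = 1153 N·m.
τ in each portion: τ_AC = 3.03×10^7 Pa, τ_CB = 4.08×10^7 Pa; maximum is in CB.
τ_max = T_CB·r/J = 1153·0.0262/7.40×10^-7 = 4.083×10^7 Pa.

40.8 MPa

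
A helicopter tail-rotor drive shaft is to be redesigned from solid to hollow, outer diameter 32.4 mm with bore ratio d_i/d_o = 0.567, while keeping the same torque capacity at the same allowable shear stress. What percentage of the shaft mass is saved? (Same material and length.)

27.0 %

Equal τ_max and T ⇒ the solid shaft needs d_s³ = d_o³(1−k⁴), so d_s = 32.4·(1−0.567⁴)^(1/3) = 31.24 mm.
Area ratio A_h/A_s = d_o²(1−k²)/d_s² = (1−k²)/(1−k⁴)^(2/3) = 0.7297.
Mass saving = 1 − 0.7297 = 27.0 %.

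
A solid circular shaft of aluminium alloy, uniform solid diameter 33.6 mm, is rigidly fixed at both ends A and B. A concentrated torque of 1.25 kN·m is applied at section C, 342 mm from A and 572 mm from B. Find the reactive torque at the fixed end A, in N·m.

With uniform GJ and both ends fixed, compatibility θ_AC = θ_CB gives T_A·a = T_B·b, together with T_A + T_B = T₀.
T_A = T₀·b/(a+b) = 1250·572/914.0 = 782.3 N·m; T_B = 467.7 N·m.

782 N·m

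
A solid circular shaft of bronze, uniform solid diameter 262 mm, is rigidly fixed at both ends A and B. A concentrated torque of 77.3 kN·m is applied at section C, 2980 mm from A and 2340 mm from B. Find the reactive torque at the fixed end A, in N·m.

34000 N·m

With uniform GJ and both ends fixed, compatibility θ_AC = θ_CB gives T_A·a = T_B·b, together with T_A + T_B = T₀.
T_A = T₀·b/(a+b) = 77300·2340/5320 = 34000 N·m; T_B = 43300 N·m.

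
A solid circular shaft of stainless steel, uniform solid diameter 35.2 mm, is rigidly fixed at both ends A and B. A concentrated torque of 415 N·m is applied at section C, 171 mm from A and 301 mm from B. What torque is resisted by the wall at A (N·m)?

265 N·m

With uniform GJ and both ends fixed, compatibility θ_AC = θ_CB gives T_A·a = T_B·b, together with T_A + T_B = T₀.
T_A = T₀·b/(a+b) = 415.0·301/472.0 = 264.7 N·m; T_B = 150.3 N·m.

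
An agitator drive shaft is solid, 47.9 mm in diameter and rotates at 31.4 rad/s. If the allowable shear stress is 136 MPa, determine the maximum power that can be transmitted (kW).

J = πd⁴/32 = π(0.0479)⁴/32 = 5.168×10^-7 m⁴.
T_max = τ_allow·J/r = 1.36×10^8 × 5.168×10^-7 / 0.0239 = 2935 N·m.
ω = 31.4 rad/s, so P_max = T_max·ω = 9.215×10^4 W.

92.2 kW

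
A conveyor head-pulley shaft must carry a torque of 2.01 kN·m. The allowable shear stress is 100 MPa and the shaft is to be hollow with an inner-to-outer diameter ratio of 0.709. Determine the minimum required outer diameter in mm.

51.5 mm

For a hollow shaft with d_i/d_o = 0.709: τ_max = 16T/(π d_o³ (1−k⁴)), so d_o = [16T/(π τ_allow (1−k⁴))]^(1/3) = [16·2010/(π·1.00×10^8·0.7473)]^(1/3) = 0.05155 m.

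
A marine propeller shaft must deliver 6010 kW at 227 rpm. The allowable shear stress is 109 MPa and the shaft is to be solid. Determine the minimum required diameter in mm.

ω = 2π·227/60 = 23.77 rad/s, so T = P/ω = 6010×10³ / 23.77 = 252800 N·m.
For a solid shaft τ_max = 16T/(πd³), so d = (16T/(π τ_allow))^(1/3) = (16·252800/(π·1.09×10^8))^(1/3) = 0.2277 m.

228 mm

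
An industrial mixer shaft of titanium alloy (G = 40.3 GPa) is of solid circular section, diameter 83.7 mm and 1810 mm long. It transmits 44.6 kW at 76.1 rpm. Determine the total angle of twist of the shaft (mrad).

52.2 mrad

ω = 2π·76.1/60 = 7.969 rad/s, so T = P/ω = 44.6×10³ / 7.969 = 5597 N·m.
J = πd⁴/32 = π(0.0837)⁴/32 = 4.818×10^-6 m⁴.
θ = T·L/(G·J) = 5597 × 1.81 / (40.3×10⁹ × 4.818×10^-6) = 0.05217 rad.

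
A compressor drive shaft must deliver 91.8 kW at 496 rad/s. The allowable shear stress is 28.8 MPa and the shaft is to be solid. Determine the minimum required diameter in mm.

ω = 496 rad/s, so T = P/ω = 91.8×10³ / 496.0 = 185.1 N·m.
For a solid shaft τ_max = 16T/(πd³), so d = (16T/(π τ_allow))^(1/3) = (16·185.1/(π·2.88×10^7))^(1/3) = 0.03199 m.

32.0 mm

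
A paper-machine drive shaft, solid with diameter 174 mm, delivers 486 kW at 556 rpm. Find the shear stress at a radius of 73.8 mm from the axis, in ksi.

0.993 ksi

ω = 2π·556/60 = 58.22 rad/s, so T = P/ω = 486×10³ / 58.22 = 8347 N·m.
J = πd⁴/32 = π(0.174)⁴/32 = 8.999×10^-5 m⁴.
Shear stress varies linearly with radius: τ = T·r/J = 8347 × 0.0738 / 8.999×10^-5 = 6.845×10^6 Pa.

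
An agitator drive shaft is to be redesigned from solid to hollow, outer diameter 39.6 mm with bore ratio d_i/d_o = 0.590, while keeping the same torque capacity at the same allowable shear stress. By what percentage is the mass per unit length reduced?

28.9 %

Equal τ_max and T ⇒ the solid shaft needs d_s³ = d_o³(1−k⁴), so d_s = 39.6·(1−0.590⁴)^(1/3) = 37.93 mm.
Area ratio A_h/A_s = d_o²(1−k²)/d_s² = (1−k²)/(1−k⁴)^(2/3) = 0.7105.
Mass saving = 1 − 0.7105 = 28.9 %.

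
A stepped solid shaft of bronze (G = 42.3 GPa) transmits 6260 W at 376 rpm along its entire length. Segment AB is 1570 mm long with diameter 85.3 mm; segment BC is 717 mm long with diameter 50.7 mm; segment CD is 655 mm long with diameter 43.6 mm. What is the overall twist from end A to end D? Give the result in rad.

ω = 2π·376/60 = 39.37 rad/s, so T = P/ω = 6260 / 39.37 = 159.0 N·m.
J_AB = π(0.0853)⁴/32 = 5.20×10^-6 m⁴; J_BC = π(0.0507)⁴/32 = 6.49×10^-7 m⁴; J_CD = π(0.0436)⁴/32 = 3.55×10^-7 m⁴.
θ = (T/G)·Σ L_i/J_i = (159.0/42.3×10⁹)·(1.57/5.20×10^-6 + 0.717/6.49×10^-7 + 0.655/3.55×10^-7) = 0.01223 rad.

0.0122 rad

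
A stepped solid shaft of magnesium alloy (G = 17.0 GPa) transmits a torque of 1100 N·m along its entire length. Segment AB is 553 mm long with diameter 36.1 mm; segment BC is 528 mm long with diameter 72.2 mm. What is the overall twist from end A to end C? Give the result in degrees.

J_AB = π(0.0361)⁴/32 = 1.67×10^-7 m⁴; J_BC = π(0.0722)⁴/32 = 2.67×10^-6 m⁴.
θ = (T/G)·Σ L_i/J_i = (1100/17.0×10⁹)·(0.553/1.67×10^-7 + 0.528/2.67×10^-6) = 0.2274 rad.

13.0°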